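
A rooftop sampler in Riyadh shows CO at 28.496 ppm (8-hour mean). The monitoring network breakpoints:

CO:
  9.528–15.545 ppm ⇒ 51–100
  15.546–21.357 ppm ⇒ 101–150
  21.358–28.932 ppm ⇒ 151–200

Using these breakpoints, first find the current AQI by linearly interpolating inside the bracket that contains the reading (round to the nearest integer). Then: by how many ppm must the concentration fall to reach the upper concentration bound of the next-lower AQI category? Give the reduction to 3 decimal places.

CO: row 21.358–28.932 (AQI 151–200). (200−151)·(28.496−21.358)/(28.932−21.358) + 151 = 49·7.138/7.574 + 151 ≈ 197.18 → 197.
Current AQI 197 is in the Unhealthy range (151–200). The next-lower category tops out at AQI 150, whose upper concentration bound is 21.357 ppm.
Reduction needed = 28.496 − 21.357 = 7.139 ppm.

7.139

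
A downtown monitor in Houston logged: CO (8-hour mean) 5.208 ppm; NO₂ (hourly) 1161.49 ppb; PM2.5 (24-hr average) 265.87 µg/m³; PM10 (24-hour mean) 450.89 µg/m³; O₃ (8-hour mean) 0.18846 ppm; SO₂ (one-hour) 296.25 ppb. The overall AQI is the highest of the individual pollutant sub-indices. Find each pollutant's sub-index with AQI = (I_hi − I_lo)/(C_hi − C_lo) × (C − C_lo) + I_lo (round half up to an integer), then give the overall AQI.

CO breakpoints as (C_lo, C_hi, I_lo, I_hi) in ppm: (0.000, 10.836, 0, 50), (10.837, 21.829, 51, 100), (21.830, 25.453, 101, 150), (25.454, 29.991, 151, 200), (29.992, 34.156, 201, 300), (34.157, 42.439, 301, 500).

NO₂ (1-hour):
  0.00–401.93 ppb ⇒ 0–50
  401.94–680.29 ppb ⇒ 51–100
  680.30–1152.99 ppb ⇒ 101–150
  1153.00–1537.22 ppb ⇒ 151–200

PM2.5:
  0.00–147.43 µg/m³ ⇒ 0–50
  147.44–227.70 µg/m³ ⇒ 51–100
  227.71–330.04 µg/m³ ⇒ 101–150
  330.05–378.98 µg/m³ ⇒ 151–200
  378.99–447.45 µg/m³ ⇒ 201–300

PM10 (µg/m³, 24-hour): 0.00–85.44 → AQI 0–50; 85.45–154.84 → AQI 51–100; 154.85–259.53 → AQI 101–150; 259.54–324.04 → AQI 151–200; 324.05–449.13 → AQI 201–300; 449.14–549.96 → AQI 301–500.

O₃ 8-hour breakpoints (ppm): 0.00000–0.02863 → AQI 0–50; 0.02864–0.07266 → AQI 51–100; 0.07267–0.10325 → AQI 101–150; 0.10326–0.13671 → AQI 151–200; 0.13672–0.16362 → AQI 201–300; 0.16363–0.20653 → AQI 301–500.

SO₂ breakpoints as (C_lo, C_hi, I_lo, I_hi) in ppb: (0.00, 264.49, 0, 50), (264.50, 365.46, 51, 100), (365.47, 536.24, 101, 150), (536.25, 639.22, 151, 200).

416

CO: 5.208 lies in 0.000–10.836, so I_lo=0, I_hi=50, C_lo=0.000, C_hi=10.836.
(50−0)/(10.836−0.000) × (5.208−0.000) + 0 = 50/10.836 × 5.208 + 0 ≈ 24.03 → 24.
NO₂: row 1153.00–1537.22 (AQI 151–200). (200−151)·(1161.49−1153.00)/(1537.22−1153.00) + 151 = 49·8.49/384.22 + 151 ≈ 152.08 → 152.
PM2.5: 265.87 ∈ [227.71, 330.04] ↔ index [101, 150].
101 + (265.87−227.71)·(150−101)/(330.04−227.71) = 101 + 38.16·49/102.33 ≈ 119.27, so AQI = 119.
PM10: 450.89 ∈ [449.14, 549.96] ↔ index [301, 500].
301 + (450.89−449.14)·(500−301)/(549.96−449.14) = 301 + 1.75·199/100.82 ≈ 304.45, so AQI = 304.
O₃: row 0.16363–0.20653 (AQI 301–500). (500−301)·(0.18846−0.16363)/(0.20653−0.16363) + 301 = 199·0.02483/0.04290 + 301 ≈ 416.18 → 416.
SO₂: 296.25 lies in 264.50–365.46, so I_lo=51, I_hi=100, C_lo=264.50, C_hi=365.46.
(100−51)/(365.46−264.50) × (296.25−264.50) + 51 = 49/100.96 × 31.75 + 51 ≈ 66.41 → 66.
Sub-indices: CO→24, NO₂→152, PM2.5→119, PM10→304, O₃→416, SO₂→66. Overall AQI = max = 416; dominant pollutant is O₃.
AQI 416: Hazardous.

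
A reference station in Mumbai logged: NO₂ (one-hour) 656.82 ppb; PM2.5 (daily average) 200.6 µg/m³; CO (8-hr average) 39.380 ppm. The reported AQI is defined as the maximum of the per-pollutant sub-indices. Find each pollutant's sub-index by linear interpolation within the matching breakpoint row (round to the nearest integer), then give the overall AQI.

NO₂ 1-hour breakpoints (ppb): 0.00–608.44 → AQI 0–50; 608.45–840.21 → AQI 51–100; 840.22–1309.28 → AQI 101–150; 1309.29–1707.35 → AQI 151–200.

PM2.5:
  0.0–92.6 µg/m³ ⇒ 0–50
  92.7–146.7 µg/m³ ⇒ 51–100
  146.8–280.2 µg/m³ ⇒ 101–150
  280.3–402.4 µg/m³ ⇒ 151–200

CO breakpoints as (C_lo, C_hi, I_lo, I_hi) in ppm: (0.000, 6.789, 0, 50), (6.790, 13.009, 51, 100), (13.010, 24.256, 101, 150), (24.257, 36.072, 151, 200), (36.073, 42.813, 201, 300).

NO₂: row 608.45–840.21 (AQI 51–100). (100−51)·(656.82−608.45)/(840.21−608.45) + 51 = 49·48.37/231.76 + 51 ≈ 61.23 → 61.
PM2.5: row 146.8–280.2 (AQI 101–150). (150−101)·(200.6−146.8)/(280.2−146.8) + 101 = 49·53.8/133.4 + 101 ≈ 120.76 → 121.
CO 39.380: bracket 36.073–42.813 → index 201–300; slope 99/6.740, offset 3.307.
AQI = 201 + 99/6.740·3.307 ≈ 249.57 ⇒ 250.
Sub-indices: NO₂→61, PM2.5→121, CO→250. Overall AQI = max = 250; dominant pollutant is CO.

250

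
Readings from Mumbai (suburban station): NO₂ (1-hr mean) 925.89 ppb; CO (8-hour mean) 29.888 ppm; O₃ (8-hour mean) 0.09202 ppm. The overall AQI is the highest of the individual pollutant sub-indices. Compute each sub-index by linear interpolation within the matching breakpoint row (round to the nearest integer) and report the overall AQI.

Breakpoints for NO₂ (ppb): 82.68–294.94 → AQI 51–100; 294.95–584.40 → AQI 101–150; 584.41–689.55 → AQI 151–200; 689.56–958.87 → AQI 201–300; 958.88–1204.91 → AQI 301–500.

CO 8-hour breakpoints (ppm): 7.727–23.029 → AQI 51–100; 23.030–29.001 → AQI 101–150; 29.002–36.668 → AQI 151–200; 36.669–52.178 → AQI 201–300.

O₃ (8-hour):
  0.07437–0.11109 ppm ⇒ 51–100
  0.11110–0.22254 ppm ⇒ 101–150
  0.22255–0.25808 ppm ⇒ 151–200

NO₂: 925.89 ∈ [689.56, 958.87] ↔ index [201, 300].
201 + (925.89−689.56)·(300−201)/(958.87−689.56) = 201 + 236.33·99/269.31 ≈ 287.88, so AQI = 288.
CO: 29.888 lies in 29.002–36.668, so I_lo=151, I_hi=200, C_lo=29.002, C_hi=36.668.
(200−151)/(36.668−29.002) × (29.888−29.002) + 151 = 49/7.666 × 0.886 + 151 ≈ 156.66 → 157.
O₃: 0.09202 lies in 0.07437–0.11109, so I_lo=51, I_hi=100, C_lo=0.07437, C_hi=0.11109.
(100−51)/(0.11109−0.07437) × (0.09202−0.07437) + 51 = 49/0.03672 × 0.01765 + 51 ≈ 74.55 → 75.
Sub-indices: NO₂→288, CO→157, O₃→75. Overall AQI = max = 288; dominant pollutant is NO₂.
AQI 288: Very Unhealthy.

288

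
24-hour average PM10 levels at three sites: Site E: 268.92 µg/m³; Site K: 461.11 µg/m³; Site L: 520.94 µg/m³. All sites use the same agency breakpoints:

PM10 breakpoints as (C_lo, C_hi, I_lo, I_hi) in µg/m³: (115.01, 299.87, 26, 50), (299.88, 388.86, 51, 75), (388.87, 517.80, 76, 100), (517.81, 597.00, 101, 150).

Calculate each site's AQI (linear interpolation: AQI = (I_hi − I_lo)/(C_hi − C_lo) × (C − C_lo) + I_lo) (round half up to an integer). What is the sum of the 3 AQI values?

238

Site E: 268.92 lies in 115.01–299.87, so I_lo=26, I_hi=50, C_lo=115.01, C_hi=299.87.
(50−26)/(299.87−115.01) × (268.92−115.01) + 26 = 24/184.86 × 153.91 + 26 ≈ 45.98 → 46.
Site K: 461.11 lies in 388.87–517.80, so I_lo=76, I_hi=100, C_lo=388.87, C_hi=517.80.
(100−76)/(517.80−388.87) × (461.11−388.87) + 76 = 24/128.93 × 72.24 + 76 ≈ 89.45 → 89.
Site L 520.94: bracket 517.81–597.00 → index 101–150; slope 49/79.19, offset 3.13.
AQI = 101 + 49/79.19·3.13 ≈ 102.94 ⇒ 103.
AQIs: Site E=46, Site K=89, Site L=103. Sum = 46 + 89 + 103 = 238.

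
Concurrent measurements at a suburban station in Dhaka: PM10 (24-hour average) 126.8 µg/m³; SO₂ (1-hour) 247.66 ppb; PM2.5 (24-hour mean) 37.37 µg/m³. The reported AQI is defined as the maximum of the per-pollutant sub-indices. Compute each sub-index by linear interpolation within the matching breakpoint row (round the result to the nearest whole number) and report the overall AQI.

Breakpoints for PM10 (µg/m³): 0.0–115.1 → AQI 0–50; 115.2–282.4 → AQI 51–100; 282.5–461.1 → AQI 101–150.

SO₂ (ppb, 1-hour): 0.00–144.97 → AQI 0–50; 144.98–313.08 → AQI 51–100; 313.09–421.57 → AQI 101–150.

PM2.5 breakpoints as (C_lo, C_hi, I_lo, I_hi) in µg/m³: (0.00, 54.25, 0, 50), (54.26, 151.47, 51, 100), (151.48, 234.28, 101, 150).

81

PM10: row 115.2–282.4 (AQI 51–100). (100−51)·(126.8−115.2)/(282.4−115.2) + 51 = 49·11.6/167.2 + 51 ≈ 54.40 → 54.
SO₂: row 144.98–313.08 (AQI 51–100). (100−51)·(247.66−144.98)/(313.08−144.98) + 51 = 49·102.68/168.10 + 51 ≈ 80.93 → 81.
PM2.5 37.37: bracket 0.00–54.25 → index 0–50; slope 50/54.25, offset 37.37.
AQI = 0 + 50/54.25·37.37 ≈ 34.44 ⇒ 34.
Sub-indices: PM10→54, SO₂→81, PM2.5→34. Overall AQI = max = 81; dominant pollutant is SO₂.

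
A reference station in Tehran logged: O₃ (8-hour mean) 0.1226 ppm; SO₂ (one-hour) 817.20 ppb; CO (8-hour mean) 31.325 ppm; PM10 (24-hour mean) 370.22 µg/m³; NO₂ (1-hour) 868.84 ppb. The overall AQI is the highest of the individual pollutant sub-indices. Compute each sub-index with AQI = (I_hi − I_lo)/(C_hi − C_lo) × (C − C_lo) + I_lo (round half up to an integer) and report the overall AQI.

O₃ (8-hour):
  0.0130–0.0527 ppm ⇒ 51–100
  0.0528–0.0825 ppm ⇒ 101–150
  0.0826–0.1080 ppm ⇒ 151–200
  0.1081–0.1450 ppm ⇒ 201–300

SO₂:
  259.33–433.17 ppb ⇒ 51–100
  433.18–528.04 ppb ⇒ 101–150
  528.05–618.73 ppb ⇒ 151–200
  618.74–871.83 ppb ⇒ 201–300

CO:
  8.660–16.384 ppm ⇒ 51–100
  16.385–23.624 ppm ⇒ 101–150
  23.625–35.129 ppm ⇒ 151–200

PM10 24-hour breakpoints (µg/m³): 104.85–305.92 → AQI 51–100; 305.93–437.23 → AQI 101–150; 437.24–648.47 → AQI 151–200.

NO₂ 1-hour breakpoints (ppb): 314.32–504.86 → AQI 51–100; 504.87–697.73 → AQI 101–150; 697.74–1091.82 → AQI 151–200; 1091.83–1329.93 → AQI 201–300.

279

O₃: row 0.1081–0.1450 (AQI 201–300). (300−201)·(0.1226−0.1081)/(0.1450−0.1081) + 201 = 99·0.0145/0.0369 + 201 ≈ 239.90 → 240.
SO₂ 817.20: bracket 618.74–871.83 → index 201–300; slope 99/253.09, offset 198.46.
AQI = 201 + 99/253.09·198.46 ≈ 278.63 ⇒ 279.
CO 31.325: bracket 23.625–35.129 → index 151–200; slope 49/11.504, offset 7.700.
AQI = 151 + 49/11.504·7.700 ≈ 183.80 ⇒ 184.
PM10: 370.22 ∈ [305.93, 437.23] ↔ index [101, 150].
101 + (370.22−305.93)·(150−101)/(437.23−305.93) = 101 + 64.29·49/131.30 ≈ 124.99, so AQI = 125.
NO₂: 868.84 ∈ [697.74, 1091.82] ↔ index [151, 200].
151 + (868.84−697.74)·(200−151)/(1091.82−697.74) = 151 + 171.10·49/394.08 ≈ 172.27, so AQI = 172.
Sub-indices: O₃→240, SO₂→279, CO→184, PM10→125, NO₂→172. Overall AQI = max = 279; dominant pollutant is SO₂.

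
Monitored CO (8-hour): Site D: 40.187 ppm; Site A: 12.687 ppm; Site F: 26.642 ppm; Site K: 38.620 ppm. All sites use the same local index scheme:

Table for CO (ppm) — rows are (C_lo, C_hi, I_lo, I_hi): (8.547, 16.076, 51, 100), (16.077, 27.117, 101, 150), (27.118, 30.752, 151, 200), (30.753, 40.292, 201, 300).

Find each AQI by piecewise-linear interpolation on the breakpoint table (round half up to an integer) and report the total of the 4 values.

808

Site D 40.187: bracket 30.753–40.292 → index 201–300; slope 99/9.539, offset 9.434.
AQI = 201 + 99/9.539·9.434 ≈ 298.91 ⇒ 299.
Site A 12.687: bracket 8.547–16.076 → index 51–100; slope 49/7.529, offset 4.140.
AQI = 51 + 49/7.529·4.140 ≈ 77.94 ⇒ 78.
Site F: 26.642 lies in 16.077–27.117, so I_lo=101, I_hi=150, C_lo=16.077, C_hi=27.117.
(150−101)/(27.117−16.077) × (26.642−16.077) + 101 = 49/11.040 × 10.565 + 101 ≈ 147.89 → 148.
Site K: row 30.753–40.292 (AQI 201–300). (300−201)·(38.620−30.753)/(40.292−30.753) + 201 = 99·7.867/9.539 + 201 ≈ 282.65 → 283.
AQIs: Site D=299, Site A=78, Site F=148, Site K=283. Sum = 299 + 78 + 148 + 283 = 808.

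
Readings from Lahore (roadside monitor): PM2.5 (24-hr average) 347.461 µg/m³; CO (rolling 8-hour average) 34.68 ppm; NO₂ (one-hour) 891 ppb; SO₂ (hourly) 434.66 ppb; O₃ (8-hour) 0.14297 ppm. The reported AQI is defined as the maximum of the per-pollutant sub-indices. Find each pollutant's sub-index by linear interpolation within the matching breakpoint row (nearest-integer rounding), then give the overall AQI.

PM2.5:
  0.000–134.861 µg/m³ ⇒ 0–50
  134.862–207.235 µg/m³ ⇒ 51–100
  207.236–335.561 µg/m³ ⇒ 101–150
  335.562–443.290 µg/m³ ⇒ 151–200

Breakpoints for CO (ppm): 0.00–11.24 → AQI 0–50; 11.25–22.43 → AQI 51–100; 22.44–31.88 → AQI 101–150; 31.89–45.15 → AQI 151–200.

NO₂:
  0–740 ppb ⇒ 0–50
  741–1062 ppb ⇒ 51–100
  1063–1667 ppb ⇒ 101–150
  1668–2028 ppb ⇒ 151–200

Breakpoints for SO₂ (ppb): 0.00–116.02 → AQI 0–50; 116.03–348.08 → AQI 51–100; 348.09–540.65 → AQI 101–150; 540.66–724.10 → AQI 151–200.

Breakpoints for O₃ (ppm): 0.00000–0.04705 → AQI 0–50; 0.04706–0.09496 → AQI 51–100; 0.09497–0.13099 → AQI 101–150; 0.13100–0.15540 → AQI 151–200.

175

PM2.5: row 335.562–443.290 (AQI 151–200). (200−151)·(347.461−335.562)/(443.290−335.562) + 151 = 49·11.899/107.728 + 151 ≈ 156.41 → 156.
CO: 34.68 lies in 31.89–45.15, so I_lo=151, I_hi=200, C_lo=31.89, C_hi=45.15.
(200−151)/(45.15−31.89) × (34.68−31.89) + 151 = 49/13.26 × 2.79 + 151 ≈ 161.31 → 161.
NO₂ 891: bracket 741–1062 → index 51–100; slope 49/321, offset 150.
AQI = 51 + 49/321·150 ≈ 73.90 ⇒ 74.
SO₂: 434.66 ∈ [348.09, 540.65] ↔ index [101, 150].
101 + (434.66−348.09)·(150−101)/(540.65−348.09) = 101 + 86.57·49/192.56 ≈ 123.03, so AQI = 123.
O₃: row 0.13100–0.15540 (AQI 151–200). (200−151)·(0.14297−0.13100)/(0.15540−0.13100) + 151 = 49·0.01197/0.02440 + 151 ≈ 175.04 → 175.
Sub-indices: PM2.5→156, CO→161, NO₂→74, SO₂→123, O₃→175. Overall AQI = max = 175; dominant pollutant is O₃.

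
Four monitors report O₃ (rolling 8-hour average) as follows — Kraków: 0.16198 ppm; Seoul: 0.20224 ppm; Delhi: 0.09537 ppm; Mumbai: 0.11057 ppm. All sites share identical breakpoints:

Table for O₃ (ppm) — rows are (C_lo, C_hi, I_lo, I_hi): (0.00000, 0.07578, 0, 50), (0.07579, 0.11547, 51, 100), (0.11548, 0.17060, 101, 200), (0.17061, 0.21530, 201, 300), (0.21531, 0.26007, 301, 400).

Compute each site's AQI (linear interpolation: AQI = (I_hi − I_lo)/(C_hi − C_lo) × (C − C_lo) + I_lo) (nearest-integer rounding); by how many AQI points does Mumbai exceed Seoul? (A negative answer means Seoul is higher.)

-177

Kraków 0.16198: bracket 0.11548–0.17060 → index 101–200; slope 99/0.05512, offset 0.04650.
AQI = 101 + 99/0.05512·0.04650 ≈ 184.52 ⇒ 185.
Seoul: 0.20224 ∈ [0.17061, 0.21530] ↔ index [201, 300].
201 + (0.20224−0.17061)·(300−201)/(0.21530−0.17061) = 201 + 0.03163·99/0.04469 ≈ 271.07, so AQI = 271.
Delhi: row 0.07579–0.11547 (AQI 51–100). (100−51)·(0.09537−0.07579)/(0.11547−0.07579) + 51 = 49·0.01958/0.03968 + 51 ≈ 75.18 → 75.
Mumbai: 0.11057 ∈ [0.07579, 0.11547] ↔ index [51, 100].
51 + (0.11057−0.07579)·(100−51)/(0.11547−0.07579) = 51 + 0.03478·49/0.03968 ≈ 93.95, so AQI = 94.
AQIs: Kraków=185, Seoul=271, Delhi=75, Mumbai=94. Mumbai (94) − Seoul (271) = -177.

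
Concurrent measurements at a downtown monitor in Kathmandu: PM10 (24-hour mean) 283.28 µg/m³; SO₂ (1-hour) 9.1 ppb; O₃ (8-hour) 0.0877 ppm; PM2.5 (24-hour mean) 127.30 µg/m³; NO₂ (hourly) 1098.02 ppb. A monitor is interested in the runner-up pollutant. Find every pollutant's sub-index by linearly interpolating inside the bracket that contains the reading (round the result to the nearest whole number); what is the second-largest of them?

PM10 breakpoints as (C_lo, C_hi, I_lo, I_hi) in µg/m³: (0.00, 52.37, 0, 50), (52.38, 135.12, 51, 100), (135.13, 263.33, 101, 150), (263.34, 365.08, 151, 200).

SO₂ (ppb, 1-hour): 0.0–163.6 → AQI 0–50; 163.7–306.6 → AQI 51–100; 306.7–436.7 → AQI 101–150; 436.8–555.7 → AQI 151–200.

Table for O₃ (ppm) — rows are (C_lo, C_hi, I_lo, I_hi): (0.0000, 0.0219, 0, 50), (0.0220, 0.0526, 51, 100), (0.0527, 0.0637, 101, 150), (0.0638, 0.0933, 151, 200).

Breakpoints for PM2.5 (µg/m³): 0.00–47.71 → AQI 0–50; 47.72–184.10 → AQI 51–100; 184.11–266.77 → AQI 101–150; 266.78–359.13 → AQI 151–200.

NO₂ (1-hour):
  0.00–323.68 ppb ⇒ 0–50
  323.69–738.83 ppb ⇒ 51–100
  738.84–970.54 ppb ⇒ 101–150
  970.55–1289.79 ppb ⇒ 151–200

PM10: 283.28 lies in 263.34–365.08, so I_lo=151, I_hi=200, C_lo=263.34, C_hi=365.08.
(200−151)/(365.08−263.34) × (283.28−263.34) + 151 = 49/101.74 × 19.94 + 151 ≈ 160.60 → 161.
SO₂: 9.1 ∈ [0.0, 163.6] ↔ index [0, 50].
0 + (9.1−0.0)·(50−0)/(163.6−0.0) = 0 + 9.1·50/163.6 ≈ 2.78, so AQI = 3.
O₃: row 0.0638–0.0933 (AQI 151–200). (200−151)·(0.0877−0.0638)/(0.0933−0.0638) + 151 = 49·0.0239/0.0295 + 151 ≈ 190.70 → 191.
PM2.5: 127.30 lies in 47.72–184.10, so I_lo=51, I_hi=100, C_lo=47.72, C_hi=184.10.
(100−51)/(184.10−47.72) × (127.30−47.72) + 51 = 49/136.38 × 79.58 + 51 ≈ 79.59 → 80.
NO₂ 1098.02: bracket 970.55–1289.79 → index 151–200; slope 49/319.24, offset 127.47.
AQI = 151 + 49/319.24·127.47 ≈ 170.57 ⇒ 171.
Sub-indices: PM10→161, SO₂→3, O₃→191, PM2.5→80, NO₂→171. Ranked high→low: 191, 171, 161, 80, 3. Second-highest sub-index = 171.

171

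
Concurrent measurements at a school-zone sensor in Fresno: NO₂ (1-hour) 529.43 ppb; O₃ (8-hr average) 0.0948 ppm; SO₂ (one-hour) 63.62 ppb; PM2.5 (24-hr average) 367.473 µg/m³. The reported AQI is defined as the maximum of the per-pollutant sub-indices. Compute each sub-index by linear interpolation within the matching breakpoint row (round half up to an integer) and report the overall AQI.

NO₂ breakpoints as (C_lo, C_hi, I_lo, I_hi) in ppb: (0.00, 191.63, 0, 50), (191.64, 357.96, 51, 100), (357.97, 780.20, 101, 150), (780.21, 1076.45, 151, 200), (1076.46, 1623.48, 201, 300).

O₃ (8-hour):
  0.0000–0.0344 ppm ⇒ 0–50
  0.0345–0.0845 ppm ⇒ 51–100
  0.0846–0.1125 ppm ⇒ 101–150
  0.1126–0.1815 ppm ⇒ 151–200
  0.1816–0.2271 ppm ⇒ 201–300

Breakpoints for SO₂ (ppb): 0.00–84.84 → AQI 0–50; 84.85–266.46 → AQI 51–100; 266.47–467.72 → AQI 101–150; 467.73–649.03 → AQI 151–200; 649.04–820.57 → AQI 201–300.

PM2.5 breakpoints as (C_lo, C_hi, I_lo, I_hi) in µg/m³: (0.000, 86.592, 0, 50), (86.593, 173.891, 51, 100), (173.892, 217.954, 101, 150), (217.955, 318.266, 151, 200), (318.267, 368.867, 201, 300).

NO₂: 529.43 lies in 357.97–780.20, so I_lo=101, I_hi=150, C_lo=357.97, C_hi=780.20.
(150−101)/(780.20−357.97) × (529.43−357.97) + 101 = 49/422.23 × 171.46 + 101 ≈ 120.90 → 121.
O₃ 0.0948: bracket 0.0846–0.1125 → index 101–150; slope 49/0.0279, offset 0.0102.
AQI = 101 + 49/0.0279·0.0102 ≈ 118.91 ⇒ 119.
SO₂: 63.62 ∈ [0.00, 84.84] ↔ index [0, 50].
0 + (63.62−0.00)·(50−0)/(84.84−0.00) = 0 + 63.62·50/84.84 ≈ 37.49, so AQI = 37.
PM2.5: 367.473 lies in 318.267–368.867, so I_lo=201, I_hi=300, C_lo=318.267, C_hi=368.867.
(300−201)/(368.867−318.267) × (367.473−318.267) + 201 = 99/50.600 × 49.206 + 201 ≈ 297.27 → 297.
Sub-indices: NO₂→121, O₃→119, SO₂→37, PM2.5→297. Overall AQI = max = 297; dominant pollutant is PM2.5.
AQI 297: Very Unhealthy.

297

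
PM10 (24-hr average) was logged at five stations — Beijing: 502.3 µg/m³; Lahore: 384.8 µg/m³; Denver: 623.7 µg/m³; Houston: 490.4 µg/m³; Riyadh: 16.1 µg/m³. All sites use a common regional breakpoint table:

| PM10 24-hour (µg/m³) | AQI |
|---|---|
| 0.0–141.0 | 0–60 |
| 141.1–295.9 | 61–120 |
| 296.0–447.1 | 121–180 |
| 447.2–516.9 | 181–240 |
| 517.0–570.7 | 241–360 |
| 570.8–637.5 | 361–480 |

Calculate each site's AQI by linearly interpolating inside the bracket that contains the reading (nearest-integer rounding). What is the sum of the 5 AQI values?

Beijing 502.3: bracket 447.2–516.9 → index 181–240; slope 59/69.7, offset 55.1.
AQI = 181 + 59/69.7·55.1 ≈ 227.64 ⇒ 228.
Lahore: 384.8 lies in 296.0–447.1, so I_lo=121, I_hi=180, C_lo=296.0, C_hi=447.1.
(180−121)/(447.1−296.0) × (384.8−296.0) + 121 = 59/151.1 × 88.8 + 121 ≈ 155.67 → 156.
Denver: 623.7 lies in 570.8–637.5, so I_lo=361, I_hi=480, C_lo=570.8, C_hi=637.5.
(480−361)/(637.5−570.8) × (623.7−570.8) + 361 = 119/66.7 × 52.9 + 361 ≈ 455.38 → 455.
Houston: 490.4 ∈ [447.2, 516.9] ↔ index [181, 240].
181 + (490.4−447.2)·(240−181)/(516.9−447.2) = 181 + 43.2·59/69.7 ≈ 217.57, so AQI = 218.
Riyadh: 16.1 lies in 0.0–141.0, so I_lo=0, I_hi=60, C_lo=0.0, C_hi=141.0.
(60−0)/(141.0−0.0) × (16.1−0.0) + 0 = 60/141.0 × 16.1 + 0 ≈ 6.85 → 7.
AQIs: Beijing=228, Lahore=156, Denver=455, Houston=218, Riyadh=7. Sum = 228 + 156 + 455 + 218 + 7 = 1064.

1064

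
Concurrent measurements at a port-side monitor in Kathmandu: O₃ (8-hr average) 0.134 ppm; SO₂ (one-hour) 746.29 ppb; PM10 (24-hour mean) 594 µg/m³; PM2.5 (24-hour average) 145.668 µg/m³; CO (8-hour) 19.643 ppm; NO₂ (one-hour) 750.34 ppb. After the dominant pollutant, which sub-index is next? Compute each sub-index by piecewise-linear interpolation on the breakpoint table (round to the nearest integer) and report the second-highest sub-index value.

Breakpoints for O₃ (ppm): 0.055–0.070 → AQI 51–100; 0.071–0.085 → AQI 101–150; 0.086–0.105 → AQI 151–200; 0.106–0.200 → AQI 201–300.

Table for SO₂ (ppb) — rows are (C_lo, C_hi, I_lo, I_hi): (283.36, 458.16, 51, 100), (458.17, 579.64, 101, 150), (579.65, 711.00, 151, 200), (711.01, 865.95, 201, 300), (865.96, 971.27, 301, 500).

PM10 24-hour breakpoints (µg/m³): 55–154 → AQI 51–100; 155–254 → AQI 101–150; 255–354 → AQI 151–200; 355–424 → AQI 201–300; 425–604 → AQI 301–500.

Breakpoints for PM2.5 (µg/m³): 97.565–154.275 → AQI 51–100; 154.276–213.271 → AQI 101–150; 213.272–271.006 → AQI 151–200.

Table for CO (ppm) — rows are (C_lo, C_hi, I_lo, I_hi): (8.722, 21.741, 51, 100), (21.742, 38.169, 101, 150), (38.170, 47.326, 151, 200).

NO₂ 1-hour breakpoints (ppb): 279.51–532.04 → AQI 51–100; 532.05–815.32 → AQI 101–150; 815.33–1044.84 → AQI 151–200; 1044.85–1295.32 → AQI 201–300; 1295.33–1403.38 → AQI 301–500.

O₃: 0.134 lies in 0.106–0.200, so I_lo=201, I_hi=300, C_lo=0.106, C_hi=0.200.
(300−201)/(0.200−0.106) × (0.134−0.106) + 201 = 99/0.094 × 0.028 + 201 ≈ 230.49 → 230.
SO₂ 746.29: bracket 711.01–865.95 → index 201–300; slope 99/154.94, offset 35.28.
AQI = 201 + 99/154.94·35.28 ≈ 223.54 ⇒ 224.
PM10: row 425–604 (AQI 301–500). (500−301)·(594−425)/(604−425) + 301 = 199·169/179 + 301 ≈ 488.88 → 489.
PM2.5 145.668: bracket 97.565–154.275 → index 51–100; slope 49/56.710, offset 48.103.
AQI = 51 + 49/56.710·48.103 ≈ 92.56 ⇒ 93.
CO 19.643: bracket 8.722–21.741 → index 51–100; slope 49/13.019, offset 10.921.
AQI = 51 + 49/13.019·10.921 ≈ 92.10 ⇒ 92.
NO₂: 750.34 lies in 532.05–815.32, so I_lo=101, I_hi=150, C_lo=532.05, C_hi=815.32.
(150−101)/(815.32−532.05) × (750.34−532.05) + 101 = 49/283.27 × 218.29 + 101 ≈ 138.76 → 139.
Sub-indices: O₃→230, SO₂→224, PM10→489, PM2.5→93, CO→92, NO₂→139. Ranked high→low: 489, 230, 224, 139, 93, 92. Second-highest sub-index = 230.

230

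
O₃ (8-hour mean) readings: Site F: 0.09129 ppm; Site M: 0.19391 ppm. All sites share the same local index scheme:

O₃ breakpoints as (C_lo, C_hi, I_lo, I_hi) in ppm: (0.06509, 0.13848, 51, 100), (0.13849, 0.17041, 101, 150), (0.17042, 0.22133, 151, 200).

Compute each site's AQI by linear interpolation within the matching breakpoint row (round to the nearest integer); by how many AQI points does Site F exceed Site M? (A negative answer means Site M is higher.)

Site F: row 0.06509–0.13848 (AQI 51–100). (100−51)·(0.09129−0.06509)/(0.13848−0.06509) + 51 = 49·0.02620/0.07339 + 51 ≈ 68.49 → 68.
Site M: row 0.17042–0.22133 (AQI 151–200). (200−151)·(0.19391−0.17042)/(0.22133−0.17042) + 151 = 49·0.02349/0.05091 + 151 ≈ 173.61 → 174.
AQIs: Site F=68, Site M=174. Site F (68) − Site M (174) = -106.

-106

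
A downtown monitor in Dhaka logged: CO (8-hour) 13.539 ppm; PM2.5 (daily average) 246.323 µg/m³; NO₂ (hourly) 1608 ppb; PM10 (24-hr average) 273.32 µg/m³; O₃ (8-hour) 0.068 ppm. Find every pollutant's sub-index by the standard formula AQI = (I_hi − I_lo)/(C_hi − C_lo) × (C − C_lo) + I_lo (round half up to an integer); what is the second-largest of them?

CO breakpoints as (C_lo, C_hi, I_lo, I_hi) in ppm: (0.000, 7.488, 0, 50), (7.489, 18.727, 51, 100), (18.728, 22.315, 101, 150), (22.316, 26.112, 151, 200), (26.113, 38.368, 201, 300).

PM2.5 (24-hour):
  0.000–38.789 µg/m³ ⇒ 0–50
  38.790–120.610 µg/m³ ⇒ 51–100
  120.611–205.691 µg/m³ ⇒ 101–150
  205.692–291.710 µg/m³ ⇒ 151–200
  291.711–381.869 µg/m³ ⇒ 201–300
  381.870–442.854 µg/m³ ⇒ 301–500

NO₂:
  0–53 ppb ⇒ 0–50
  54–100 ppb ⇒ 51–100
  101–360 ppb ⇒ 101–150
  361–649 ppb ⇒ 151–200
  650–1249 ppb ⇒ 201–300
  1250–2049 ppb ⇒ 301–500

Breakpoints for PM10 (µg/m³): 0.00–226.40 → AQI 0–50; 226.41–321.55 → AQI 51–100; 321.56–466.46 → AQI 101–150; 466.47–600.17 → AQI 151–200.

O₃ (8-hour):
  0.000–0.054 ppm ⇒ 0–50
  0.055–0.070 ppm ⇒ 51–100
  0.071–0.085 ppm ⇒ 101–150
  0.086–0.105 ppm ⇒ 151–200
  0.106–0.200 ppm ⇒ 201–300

174

CO: row 7.489–18.727 (AQI 51–100). (100−51)·(13.539−7.489)/(18.727−7.489) + 51 = 49·6.050/11.238 + 51 ≈ 77.38 → 77.
PM2.5: 246.323 ∈ [205.692, 291.710] ↔ index [151, 200].
151 + (246.323−205.692)·(200−151)/(291.710−205.692) = 151 + 40.631·49/86.018 ≈ 174.15, so AQI = 174.
NO₂: 1608 lies in 1250–2049, so I_lo=301, I_hi=500, C_lo=1250, C_hi=2049.
(500−301)/(2049−1250) × (1608−1250) + 301 = 199/799 × 358 + 301 ≈ 390.16 → 390.
PM10: 273.32 ∈ [226.41, 321.55] ↔ index [51, 100].
51 + (273.32−226.41)·(100−51)/(321.55−226.41) = 51 + 46.91·49/95.14 ≈ 75.16, so AQI = 75.
O₃: row 0.055–0.070 (AQI 51–100). (100−51)·(0.068−0.055)/(0.070−0.055) + 51 = 49·0.013/0.015 + 51 ≈ 93.47 → 93.
Sub-indices: CO→77, PM2.5→174, NO₂→390, PM10→75, O₃→93. Ranked high→low: 390, 174, 93, 77, 75. Second-highest sub-index = 174.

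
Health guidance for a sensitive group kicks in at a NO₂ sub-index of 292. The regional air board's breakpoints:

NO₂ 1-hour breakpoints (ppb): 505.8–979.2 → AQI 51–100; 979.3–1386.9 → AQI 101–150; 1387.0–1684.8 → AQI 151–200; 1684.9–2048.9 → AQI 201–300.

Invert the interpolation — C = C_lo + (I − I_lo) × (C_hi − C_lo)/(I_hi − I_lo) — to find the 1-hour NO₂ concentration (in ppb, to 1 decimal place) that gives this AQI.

2019.5

AQI 292 lies in the 201–300 band, which corresponds to 1684.9–2048.9 ppb.
C = 1684.9 + (292−201)×(2048.9−1684.9)/(300−201) = 1684.9 + 91×364.0/99 ≈ 2019.486 ppb → 2019.5 ppb to 1 dp.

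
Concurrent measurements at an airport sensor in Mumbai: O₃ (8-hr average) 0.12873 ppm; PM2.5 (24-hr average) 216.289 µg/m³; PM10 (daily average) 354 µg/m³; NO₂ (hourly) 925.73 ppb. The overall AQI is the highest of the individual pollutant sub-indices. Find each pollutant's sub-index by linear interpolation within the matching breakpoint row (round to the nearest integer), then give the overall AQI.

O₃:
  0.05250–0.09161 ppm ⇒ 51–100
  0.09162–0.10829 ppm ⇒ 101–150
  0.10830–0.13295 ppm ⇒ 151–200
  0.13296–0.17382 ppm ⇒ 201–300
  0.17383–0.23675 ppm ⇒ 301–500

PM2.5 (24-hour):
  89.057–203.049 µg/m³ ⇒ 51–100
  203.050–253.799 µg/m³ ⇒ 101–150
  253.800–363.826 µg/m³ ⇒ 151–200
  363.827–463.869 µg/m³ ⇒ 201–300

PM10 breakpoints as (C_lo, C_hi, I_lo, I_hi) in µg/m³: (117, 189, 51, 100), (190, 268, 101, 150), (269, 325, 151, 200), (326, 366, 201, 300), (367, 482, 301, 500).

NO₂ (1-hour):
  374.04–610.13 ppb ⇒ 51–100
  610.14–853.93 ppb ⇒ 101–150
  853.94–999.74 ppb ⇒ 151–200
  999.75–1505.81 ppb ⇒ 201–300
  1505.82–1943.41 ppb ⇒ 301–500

270

O₃: 0.12873 lies in 0.10830–0.13295, so I_lo=151, I_hi=200, C_lo=0.10830, C_hi=0.13295.
(200−151)/(0.13295−0.10830) × (0.12873−0.10830) + 151 = 49/0.02465 × 0.02043 + 151 ≈ 191.61 → 192.
PM2.5: row 203.050–253.799 (AQI 101–150). (150−101)·(216.289−203.050)/(253.799−203.050) + 101 = 49·13.239/50.749 + 101 ≈ 113.78 → 114.
PM10 354: bracket 326–366 → index 201–300; slope 99/40, offset 28.
AQI = 201 + 99/40·28 ≈ 270.30 ⇒ 270.
NO₂: 925.73 lies in 853.94–999.74, so I_lo=151, I_hi=200, C_lo=853.94, C_hi=999.74.
(200−151)/(999.74−853.94) × (925.73−853.94) + 151 = 49/145.80 × 71.79 + 151 ≈ 175.13 → 175.
Sub-indices: O₃→192, PM2.5→114, PM10→270, NO₂→175. Overall AQI = max = 270; dominant pollutant is PM10.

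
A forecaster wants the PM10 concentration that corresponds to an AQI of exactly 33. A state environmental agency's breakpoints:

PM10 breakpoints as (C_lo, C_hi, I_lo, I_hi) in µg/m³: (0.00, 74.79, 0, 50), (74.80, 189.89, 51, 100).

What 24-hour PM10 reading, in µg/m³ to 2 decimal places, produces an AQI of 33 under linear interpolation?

AQI 33 lies in the 0–50 band, which corresponds to 0.00–74.79 µg/m³.
C = 0.00 + (33−0)×(74.79−0.00)/(50−0) = 0.00 + 33×74.79/50 ≈ 49.3614 µg/m³ → 49.36 µg/m³ to 2 dp.

49.36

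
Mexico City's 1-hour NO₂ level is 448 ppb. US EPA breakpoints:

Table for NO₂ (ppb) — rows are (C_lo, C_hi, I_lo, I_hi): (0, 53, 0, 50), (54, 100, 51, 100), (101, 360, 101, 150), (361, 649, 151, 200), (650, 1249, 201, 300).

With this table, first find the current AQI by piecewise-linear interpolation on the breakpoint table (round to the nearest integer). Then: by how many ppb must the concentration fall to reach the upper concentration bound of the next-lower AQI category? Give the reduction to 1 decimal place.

88.0

NO₂ 448: bracket 361–649 → index 151–200; slope 49/288, offset 87.
AQI = 151 + 49/288·87 ≈ 165.80 ⇒ 166.
Current AQI 166 is in the Unhealthy range (151–200). The next-lower category tops out at AQI 150, whose upper concentration bound is 360 ppb.
Reduction needed = 448 − 360 = 88.0 ppb.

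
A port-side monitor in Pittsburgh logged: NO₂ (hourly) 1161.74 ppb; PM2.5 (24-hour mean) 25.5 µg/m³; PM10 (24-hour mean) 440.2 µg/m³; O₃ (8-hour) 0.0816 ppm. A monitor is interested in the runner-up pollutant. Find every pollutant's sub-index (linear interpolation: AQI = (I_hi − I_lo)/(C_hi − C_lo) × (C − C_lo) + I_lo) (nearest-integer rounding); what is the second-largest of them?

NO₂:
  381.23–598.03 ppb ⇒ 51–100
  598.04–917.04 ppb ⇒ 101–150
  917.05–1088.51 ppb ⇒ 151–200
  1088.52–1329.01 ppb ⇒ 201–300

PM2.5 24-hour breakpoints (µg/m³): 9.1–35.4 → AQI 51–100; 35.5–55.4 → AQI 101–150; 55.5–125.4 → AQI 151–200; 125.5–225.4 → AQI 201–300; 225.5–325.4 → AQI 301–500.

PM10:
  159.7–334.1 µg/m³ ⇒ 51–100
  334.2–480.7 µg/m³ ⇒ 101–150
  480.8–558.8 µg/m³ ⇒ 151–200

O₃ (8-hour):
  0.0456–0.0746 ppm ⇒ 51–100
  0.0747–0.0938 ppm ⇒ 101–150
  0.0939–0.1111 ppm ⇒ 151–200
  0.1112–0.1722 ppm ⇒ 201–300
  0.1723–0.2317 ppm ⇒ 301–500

136

NO₂ 1161.74: bracket 1088.52–1329.01 → index 201–300; slope 99/240.49, offset 73.22.
AQI = 201 + 99/240.49·73.22 ≈ 231.14 ⇒ 231.
PM2.5: 25.5 lies in 9.1–35.4, so I_lo=51, I_hi=100, C_lo=9.1, C_hi=35.4.
(100−51)/(35.4−9.1) × (25.5−9.1) + 51 = 49/26.3 × 16.4 + 51 ≈ 81.56 → 82.
PM10 440.2: bracket 334.2–480.7 → index 101–150; slope 49/146.5, offset 106.0.
AQI = 101 + 49/146.5·106.0 ≈ 136.45 ⇒ 136.
O₃: 0.0816 lies in 0.0747–0.0938, so I_lo=101, I_hi=150, C_lo=0.0747, C_hi=0.0938.
(150−101)/(0.0938−0.0747) × (0.0816−0.0747) + 101 = 49/0.0191 × 0.0069 + 101 ≈ 118.70 → 119.
Sub-indices: NO₂→231, PM2.5→82, PM10→136, O₃→119. Ranked high→low: 231, 136, 119, 82. Second-highest sub-index = 136.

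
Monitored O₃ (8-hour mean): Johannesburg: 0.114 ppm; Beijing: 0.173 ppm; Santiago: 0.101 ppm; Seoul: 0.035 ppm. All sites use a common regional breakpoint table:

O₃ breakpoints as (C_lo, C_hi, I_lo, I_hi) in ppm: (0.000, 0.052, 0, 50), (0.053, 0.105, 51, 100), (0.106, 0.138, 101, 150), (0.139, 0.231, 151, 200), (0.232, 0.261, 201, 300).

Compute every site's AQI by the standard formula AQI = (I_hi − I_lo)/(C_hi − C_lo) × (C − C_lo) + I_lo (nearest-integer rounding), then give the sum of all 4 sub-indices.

Johannesburg 0.114: bracket 0.106–0.138 → index 101–150; slope 49/0.032, offset 0.008.
AQI = 101 + 49/0.032·0.008 ≈ 113.25 ⇒ 113.
Beijing: 0.173 ∈ [0.139, 0.231] ↔ index [151, 200].
151 + (0.173−0.139)·(200−151)/(0.231−0.139) = 151 + 0.034·49/0.092 ≈ 169.11, so AQI = 169.
Santiago: 0.101 lies in 0.053–0.105, so I_lo=51, I_hi=100, C_lo=0.053, C_hi=0.105.
(100−51)/(0.105−0.053) × (0.101−0.053) + 51 = 49/0.052 × 0.048 + 51 ≈ 96.23 → 96.
Seoul 0.035: bracket 0.000–0.052 → index 0–50; slope 50/0.052, offset 0.035.
AQI = 0 + 50/0.052·0.035 ≈ 33.65 ⇒ 34.
AQIs: Johannesburg=113, Beijing=169, Santiago=96, Seoul=34. Sum = 113 + 169 + 96 + 34 = 412.

412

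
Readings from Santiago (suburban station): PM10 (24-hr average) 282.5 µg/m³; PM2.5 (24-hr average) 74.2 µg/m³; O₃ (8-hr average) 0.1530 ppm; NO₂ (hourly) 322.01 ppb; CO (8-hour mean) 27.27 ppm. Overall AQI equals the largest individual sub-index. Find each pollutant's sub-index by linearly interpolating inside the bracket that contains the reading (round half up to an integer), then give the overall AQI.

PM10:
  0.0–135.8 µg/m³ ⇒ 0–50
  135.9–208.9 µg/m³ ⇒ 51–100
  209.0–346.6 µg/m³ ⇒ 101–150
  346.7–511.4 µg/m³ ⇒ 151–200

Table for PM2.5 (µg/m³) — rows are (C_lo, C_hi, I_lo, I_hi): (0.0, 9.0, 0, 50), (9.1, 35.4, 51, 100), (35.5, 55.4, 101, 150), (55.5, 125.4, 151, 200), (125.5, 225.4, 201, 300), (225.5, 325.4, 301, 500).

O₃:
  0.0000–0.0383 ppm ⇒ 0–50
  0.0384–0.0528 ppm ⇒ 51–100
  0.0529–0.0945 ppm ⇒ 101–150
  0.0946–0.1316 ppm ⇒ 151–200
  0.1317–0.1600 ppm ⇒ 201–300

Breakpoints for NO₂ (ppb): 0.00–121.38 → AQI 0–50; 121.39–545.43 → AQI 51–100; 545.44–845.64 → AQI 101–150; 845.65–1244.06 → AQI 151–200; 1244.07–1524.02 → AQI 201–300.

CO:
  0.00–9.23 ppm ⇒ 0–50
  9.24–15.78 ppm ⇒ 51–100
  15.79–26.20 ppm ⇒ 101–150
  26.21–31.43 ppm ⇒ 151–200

PM10: row 209.0–346.6 (AQI 101–150). (150−101)·(282.5−209.0)/(346.6−209.0) + 101 = 49·73.5/137.6 + 101 ≈ 127.17 → 127.
PM2.5: row 55.5–125.4 (AQI 151–200). (200−151)·(74.2−55.5)/(125.4−55.5) + 151 = 49·18.7/69.9 + 151 ≈ 164.11 → 164.
O₃: 0.1530 lies in 0.1317–0.1600, so I_lo=201, I_hi=300, C_lo=0.1317, C_hi=0.1600.
(300−201)/(0.1600−0.1317) × (0.1530−0.1317) + 201 = 99/0.0283 × 0.0213 + 201 ≈ 275.51 → 276.
NO₂: 322.01 ∈ [121.39, 545.43] ↔ index [51, 100].
51 + (322.01−121.39)·(100−51)/(545.43−121.39) = 51 + 200.62·49/424.04 ≈ 74.18, so AQI = 74.
CO: 27.27 lies in 26.21–31.43, so I_lo=151, I_hi=200, C_lo=26.21, C_hi=31.43.
(200−151)/(31.43−26.21) × (27.27−26.21) + 151 = 49/5.22 × 1.06 + 151 ≈ 160.95 → 161.
Sub-indices: PM10→127, PM2.5→164, O₃→276, NO₂→74, CO→161. Overall AQI = max = 276; dominant pollutant is O₃.

276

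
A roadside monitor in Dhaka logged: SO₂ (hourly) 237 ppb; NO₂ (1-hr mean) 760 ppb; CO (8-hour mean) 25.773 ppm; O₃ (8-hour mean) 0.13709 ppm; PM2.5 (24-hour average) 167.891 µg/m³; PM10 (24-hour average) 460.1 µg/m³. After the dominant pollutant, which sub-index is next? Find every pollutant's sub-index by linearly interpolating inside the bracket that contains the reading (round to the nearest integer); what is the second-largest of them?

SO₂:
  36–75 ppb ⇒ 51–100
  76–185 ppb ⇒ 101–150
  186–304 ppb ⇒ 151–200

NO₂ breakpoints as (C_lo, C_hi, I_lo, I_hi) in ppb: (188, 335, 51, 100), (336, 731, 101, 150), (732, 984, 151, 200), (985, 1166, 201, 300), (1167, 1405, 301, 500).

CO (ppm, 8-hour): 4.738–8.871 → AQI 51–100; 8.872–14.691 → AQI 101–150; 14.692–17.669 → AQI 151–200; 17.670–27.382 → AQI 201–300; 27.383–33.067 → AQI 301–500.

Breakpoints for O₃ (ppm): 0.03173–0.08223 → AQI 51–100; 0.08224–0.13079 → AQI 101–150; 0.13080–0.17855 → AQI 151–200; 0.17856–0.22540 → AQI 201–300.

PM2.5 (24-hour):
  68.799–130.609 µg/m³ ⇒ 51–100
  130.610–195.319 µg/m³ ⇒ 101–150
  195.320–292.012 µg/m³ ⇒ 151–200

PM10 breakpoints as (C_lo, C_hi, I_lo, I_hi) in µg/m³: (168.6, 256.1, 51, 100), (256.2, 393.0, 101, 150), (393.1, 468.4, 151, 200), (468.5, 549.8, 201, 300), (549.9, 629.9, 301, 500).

195

SO₂ 237: bracket 186–304 → index 151–200; slope 49/118, offset 51.
AQI = 151 + 49/118·51 ≈ 172.18 ⇒ 172.
NO₂: 760 ∈ [732, 984] ↔ index [151, 200].
151 + (760−732)·(200−151)/(984−732) = 151 + 28·49/252 ≈ 156.44, so AQI = 156.
CO: row 17.670–27.382 (AQI 201–300). (300−201)·(25.773−17.670)/(27.382−17.670) + 201 = 99·8.103/9.712 + 201 ≈ 283.60 → 284.
O₃ 0.13709: bracket 0.13080–0.17855 → index 151–200; slope 49/0.04775, offset 0.00629.
AQI = 151 + 49/0.04775·0.00629 ≈ 157.45 ⇒ 157.
PM2.5 167.891: bracket 130.610–195.319 → index 101–150; slope 49/64.709, offset 37.281.
AQI = 101 + 49/64.709·37.281 ≈ 129.23 ⇒ 129.
PM10: 460.1 lies in 393.1–468.4, so I_lo=151, I_hi=200, C_lo=393.1, C_hi=468.4.
(200−151)/(468.4−393.1) × (460.1−393.1) + 151 = 49/75.3 × 67.0 + 151 ≈ 194.60 → 195.
Sub-indices: SO₂→172, NO₂→156, CO→284, O₃→157, PM2.5→129, PM10→195. Ranked high→low: 284, 195, 172, 157, 156, 129. Second-highest sub-index = 195.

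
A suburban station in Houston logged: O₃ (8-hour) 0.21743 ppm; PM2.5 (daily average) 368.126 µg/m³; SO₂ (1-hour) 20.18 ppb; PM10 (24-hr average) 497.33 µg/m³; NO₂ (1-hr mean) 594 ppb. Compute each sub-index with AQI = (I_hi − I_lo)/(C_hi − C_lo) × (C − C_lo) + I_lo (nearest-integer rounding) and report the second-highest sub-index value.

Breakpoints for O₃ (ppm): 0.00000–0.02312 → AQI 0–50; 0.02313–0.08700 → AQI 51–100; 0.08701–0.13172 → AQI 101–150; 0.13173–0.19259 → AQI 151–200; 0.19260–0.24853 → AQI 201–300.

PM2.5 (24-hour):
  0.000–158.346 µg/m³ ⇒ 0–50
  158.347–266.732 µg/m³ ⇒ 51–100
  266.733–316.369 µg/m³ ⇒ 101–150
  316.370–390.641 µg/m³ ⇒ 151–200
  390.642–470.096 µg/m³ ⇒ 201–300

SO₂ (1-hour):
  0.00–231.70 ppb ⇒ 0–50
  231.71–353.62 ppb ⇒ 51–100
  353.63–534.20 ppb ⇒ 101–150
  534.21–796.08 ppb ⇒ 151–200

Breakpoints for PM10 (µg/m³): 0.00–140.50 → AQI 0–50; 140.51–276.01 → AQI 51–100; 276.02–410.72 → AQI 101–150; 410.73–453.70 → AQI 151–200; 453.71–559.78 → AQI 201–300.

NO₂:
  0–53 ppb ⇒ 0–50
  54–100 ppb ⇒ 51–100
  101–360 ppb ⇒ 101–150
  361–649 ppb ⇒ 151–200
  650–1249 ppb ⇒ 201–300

O₃: 0.21743 ∈ [0.19260, 0.24853] ↔ index [201, 300].
201 + (0.21743−0.19260)·(300−201)/(0.24853−0.19260) = 201 + 0.02483·99/0.05593 ≈ 244.95, so AQI = 245.
PM2.5 368.126: bracket 316.370–390.641 → index 151–200; slope 49/74.271, offset 51.756.
AQI = 151 + 49/74.271·51.756 ≈ 185.15 ⇒ 185.
SO₂: row 0.00–231.70 (AQI 0–50). (50−0)·(20.18−0.00)/(231.70−0.00) + 0 = 50·20.18/231.70 + 0 ≈ 4.35 → 4.
PM10 497.33: bracket 453.71–559.78 → index 201–300; slope 99/106.07, offset 43.62.
AQI = 201 + 99/106.07·43.62 ≈ 241.71 ⇒ 242.
NO₂: 594 lies in 361–649, so I_lo=151, I_hi=200, C_lo=361, C_hi=649.
(200−151)/(649−361) × (594−361) + 151 = 49/288 × 233 + 151 ≈ 190.64 → 191.
Sub-indices: O₃→245, PM2.5→185, SO₂→4, PM10→242, NO₂→191. Ranked high→low: 245, 242, 191, 185, 4. Second-highest sub-index = 242.

242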